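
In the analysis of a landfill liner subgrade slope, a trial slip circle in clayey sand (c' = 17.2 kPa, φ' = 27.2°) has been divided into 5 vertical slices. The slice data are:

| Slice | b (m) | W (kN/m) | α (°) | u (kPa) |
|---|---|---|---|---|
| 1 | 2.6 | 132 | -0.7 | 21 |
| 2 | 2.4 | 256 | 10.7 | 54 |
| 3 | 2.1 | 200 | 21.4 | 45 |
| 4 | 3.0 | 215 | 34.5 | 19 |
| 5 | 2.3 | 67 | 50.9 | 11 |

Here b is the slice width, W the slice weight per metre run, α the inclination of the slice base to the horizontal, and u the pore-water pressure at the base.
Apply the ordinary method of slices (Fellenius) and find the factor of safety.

FS = 1.55

Ordinary method of slices: FS = Σ[c'·Δl_i + (W_i cosα_i − u_i·Δl_i)·tanφ'] / Σ W_i sinα_i, with Δl_i = b_i / cosα_i.
Slice 1: Δl = 2.6/cos(-0.7°) = 2.600 m; N'_1 = 132·cos(-0.7°) − 21·2.600 = 77.4; c'Δl = 44.72; W sinα = -1.6
Slice 2: Δl = 2.4/cos10.7° = 2.442 m; N'_2 = 256·cos10.7° − 54·2.442 = 119.7; c'Δl = 42.01; W sinα = 47.5
Slice 3: Δl = 2.1/cos21.4° = 2.256 m; N'_3 = 200·cos21.4° − 45·2.256 = 84.7; c'Δl = 38.79; W sinα = 73.0
Slice 4: Δl = 3.0/cos34.5° = 3.640 m; N'_4 = 215·cos34.5° − 19·3.640 = 108.0; c'Δl = 62.61; W sinα = 121.8
Slice 5: Δl = 2.3/cos50.9° = 3.647 m; N'_5 = 67·cos50.9° − 11·3.647 = 2.1; c'Δl = 62.73; W sinα = 52.0
Σc'Δl = 250.9 kN/m; ΣN' = 391.9 kN/m; ΣW sinα = 292.7 kN/m
Resisting = 250.9 + 391.9·tan27.2° = 250.9 + 201.4 = 452.3 kN/m
FS = 452.3 / 292.7 = 1.545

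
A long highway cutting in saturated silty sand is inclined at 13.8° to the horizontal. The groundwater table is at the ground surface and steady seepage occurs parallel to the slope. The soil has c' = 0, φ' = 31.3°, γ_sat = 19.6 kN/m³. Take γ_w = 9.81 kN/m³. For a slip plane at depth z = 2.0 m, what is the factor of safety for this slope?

With seepage parallel to the slope and the water table at the surface, the effective normal stress on the slip plane uses the buoyant unit weight γ' = γ_sat − γ_w while the driving shear stress uses γ_sat:
FS = [c' + γ' z cos²β tanφ'] / [γ_sat z sinβ cosβ]
(For c' = 0 this reduces to FS = (γ'/γ_sat)·tanφ'/tanβ.)
γ' = 19.6 − 9.81 = 9.79 kN/m³
Numerator = 0.0 + 9.79·2.0·cos²13.8°·tan31.3° = 0.0 + 9.79·2.0·0.9431·0.6080 = 11.227 kPa
Denominator = 19.6·2.0·sin13.8°·cos13.8° = 19.6·2.0·0.2385·0.9711 = 9.081 kPa
FS = 11.227 / 9.081 = 1.236

FS = 1.24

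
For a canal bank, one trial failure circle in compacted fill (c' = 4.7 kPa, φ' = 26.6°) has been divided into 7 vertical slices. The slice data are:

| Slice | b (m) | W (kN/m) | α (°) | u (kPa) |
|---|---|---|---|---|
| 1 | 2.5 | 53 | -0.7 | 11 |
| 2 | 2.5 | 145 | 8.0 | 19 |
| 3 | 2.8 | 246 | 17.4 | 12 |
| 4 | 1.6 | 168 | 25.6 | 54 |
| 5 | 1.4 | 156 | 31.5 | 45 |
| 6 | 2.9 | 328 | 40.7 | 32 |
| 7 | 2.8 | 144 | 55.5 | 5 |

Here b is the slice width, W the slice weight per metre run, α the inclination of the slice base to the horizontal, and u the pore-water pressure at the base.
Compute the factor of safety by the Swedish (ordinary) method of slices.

FS = 0.70

Ordinary method of slices: FS = Σ[c'·Δl_i + (W_i cosα_i − u_i·Δl_i)·tanφ'] / Σ W_i sinα_i, with Δl_i = b_i / cosα_i.
Slice 1: Δl = 2.5/cos(-0.7°) = 2.500 m; N'_1 = 53·cos(-0.7°) − 11·2.500 = 25.5; c'Δl = 11.75; W sinα = -0.6
Slice 2: Δl = 2.5/cos8.0° = 2.525 m; N'_2 = 145·cos8.0° − 19·2.525 = 95.6; c'Δl = 11.87; W sinα = 20.2
Slice 3: Δl = 2.8/cos17.4° = 2.934 m; N'_3 = 246·cos17.4° − 12·2.934 = 199.5; c'Δl = 13.79; W sinα = 73.6
Slice 4: Δl = 1.6/cos25.6° = 1.774 m; N'_4 = 168·cos25.6° − 54·1.774 = 55.7; c'Δl = 8.34; W sinα = 72.6
Slice 5: Δl = 1.4/cos31.5° = 1.642 m; N'_5 = 156·cos31.5° − 45·1.642 = 59.1; c'Δl = 7.72; W sinα = 81.5
Slice 6: Δl = 2.9/cos40.7° = 3.825 m; N'_6 = 328·cos40.7° − 32·3.825 = 126.3; c'Δl = 17.98; W sinα = 213.9
Slice 7: Δl = 2.8/cos55.5° = 4.943 m; N'_7 = 144·cos55.5° − 5·4.943 = 56.8; c'Δl = 23.23; W sinα = 118.7
Σc'Δl = 94.7 kN/m; ΣN' = 618.6 kN/m; ΣW sinα = 579.8 kN/m
Resisting = 94.7 + 618.6·tan26.6° = 94.7 + 309.8 = 404.4 kN/m
FS = 404.4 / 579.8 = 0.698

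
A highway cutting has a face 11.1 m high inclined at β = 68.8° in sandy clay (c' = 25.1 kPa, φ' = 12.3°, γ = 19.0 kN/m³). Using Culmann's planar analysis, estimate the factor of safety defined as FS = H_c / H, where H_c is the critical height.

FS = 0.97

H_c = (4c'/γ) · sinβ cosφ' / [1 − cos(β − φ')]
    = (4·25.1/19.0) · sin68.8°·cos12.3° / [1 − cos56.5°]
    = 5.284 · 0.9109 / 0.4481 = 10.74 m
FS = H_c / H = 10.74 / 11.1 = 0.968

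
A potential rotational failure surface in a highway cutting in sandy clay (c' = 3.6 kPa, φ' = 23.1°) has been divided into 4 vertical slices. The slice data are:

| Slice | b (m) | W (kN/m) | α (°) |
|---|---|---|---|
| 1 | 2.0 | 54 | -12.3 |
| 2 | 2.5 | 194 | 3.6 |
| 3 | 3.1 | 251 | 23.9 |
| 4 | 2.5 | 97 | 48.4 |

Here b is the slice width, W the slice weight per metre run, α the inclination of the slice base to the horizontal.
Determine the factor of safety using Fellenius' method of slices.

Ordinary method of slices: FS = Σ[c'·Δl_i + (W_i cosα_i)·tanφ'] / Σ W_i sinα_i, with Δl_i = b_i / cosα_i.
Slice 1: Δl = 2.0/cos(-12.3°) = 2.047 m; N'_1 = 54·cos(-12.3°) = 52.8; c'Δl = 7.37; W sinα = -11.5
Slice 2: Δl = 2.5/cos3.6° = 2.505 m; N'_2 = 194·cos3.6° = 193.6; c'Δl = 9.02; W sinα = 12.2
Slice 3: Δl = 3.1/cos23.9° = 3.391 m; N'_3 = 251·cos23.9° = 229.5; c'Δl = 12.21; W sinα = 101.7
Slice 4: Δl = 2.5/cos48.4° = 3.765 m; N'_4 = 97·cos48.4° = 64.4; c'Δl = 13.56; W sinα = 72.5
Σc'Δl = 42.1 kN/m; ΣN' = 540.3 kN/m; ΣW sinα = 174.9 kN/m
Resisting = 42.1 + 540.3·tan23.1° = 42.1 + 230.4 = 272.6 kN/m
FS = 272.6 / 174.9 = 1.558

FS = 1.56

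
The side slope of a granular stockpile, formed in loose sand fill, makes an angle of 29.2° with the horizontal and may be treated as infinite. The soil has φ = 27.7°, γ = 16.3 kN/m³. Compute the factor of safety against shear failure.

For a dry cohesionless infinite slope the factor of safety is FS = tanφ / tanβ.
FS = tan27.7° / tan29.2° = 0.5250 / 0.5589 = 0.939

FS = 0.94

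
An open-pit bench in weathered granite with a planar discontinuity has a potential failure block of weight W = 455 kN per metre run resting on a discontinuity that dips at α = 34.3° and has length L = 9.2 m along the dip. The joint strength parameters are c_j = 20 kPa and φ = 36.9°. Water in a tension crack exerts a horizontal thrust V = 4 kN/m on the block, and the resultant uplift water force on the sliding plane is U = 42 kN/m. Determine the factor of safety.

Resolving the block weight along and normal to the plane and applying the Mohr–Coulomb strength on the joint:
N' = W cosα − U − V sinα = 455·cos34.3° − 42 − 4·sin34.3° = 331.6 kN/m
Driving force T = W sinα + V cosα = 455·sin34.3° + 4·cos34.3° = 259.7 kN/m
Resisting force R = c_j·L + N'·tanφ = 20·9.2 + 331.6·tan36.9° = 184.0 + 249.0 = 433.0 kN/m
FS = R / T = 433.0 / 259.7 = 1.667

FS = 1.67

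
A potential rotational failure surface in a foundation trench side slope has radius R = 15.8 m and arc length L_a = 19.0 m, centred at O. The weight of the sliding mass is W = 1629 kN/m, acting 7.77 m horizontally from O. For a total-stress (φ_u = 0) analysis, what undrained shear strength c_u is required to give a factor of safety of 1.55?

FS = c_u·L_a·R / (W·d), so c_u = FS·W·d / (L_a·R).
c_u = 1.55·1629·7.77 / (19.00·15.8) = 19618.9 / 300.20 = 65.35 kPa

c_u = 65.4 kPa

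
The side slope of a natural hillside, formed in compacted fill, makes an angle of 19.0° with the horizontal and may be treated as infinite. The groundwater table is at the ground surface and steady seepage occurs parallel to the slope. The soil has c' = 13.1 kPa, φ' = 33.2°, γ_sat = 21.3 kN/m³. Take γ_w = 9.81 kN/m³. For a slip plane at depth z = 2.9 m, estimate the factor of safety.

With seepage parallel to the slope and the water table at the surface, the effective normal stress on the slip plane uses the buoyant unit weight γ' = γ_sat − γ_w while the driving shear stress uses γ_sat:
FS = [c' + γ' z cos²β tanφ'] / [γ_sat z sinβ cosβ]
γ' = 21.3 − 9.81 = 11.49 kN/m³
Numerator = 13.1 + 11.49·2.9·cos²19.0°·tan33.2° = 13.1 + 11.49·2.9·0.8940·0.6544 = 32.593 kPa
Denominator = 21.3·2.9·sin19.0°·cos19.0° = 21.3·2.9·0.3256·0.9455 = 19.015 kPa
FS = 32.593 / 19.015 = 1.714

FS = 1.71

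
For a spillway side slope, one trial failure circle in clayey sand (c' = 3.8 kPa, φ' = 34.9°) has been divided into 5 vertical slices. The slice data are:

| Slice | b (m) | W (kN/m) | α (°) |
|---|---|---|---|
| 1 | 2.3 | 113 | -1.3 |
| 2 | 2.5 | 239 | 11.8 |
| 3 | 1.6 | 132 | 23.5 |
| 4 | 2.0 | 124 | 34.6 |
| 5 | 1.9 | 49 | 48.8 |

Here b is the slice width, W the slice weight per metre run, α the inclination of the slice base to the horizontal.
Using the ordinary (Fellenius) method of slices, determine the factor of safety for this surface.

FS = 2.26

Ordinary method of slices: FS = Σ[c'·Δl_i + (W_i cosα_i)·tanφ'] / Σ W_i sinα_i, with Δl_i = b_i / cosα_i.
Slice 1: Δl = 2.3/cos(-1.3°) = 2.301 m; N'_1 = 113·cos(-1.3°) = 113.0; c'Δl = 8.74; W sinα = -2.6
Slice 2: Δl = 2.5/cos11.8° = 2.554 m; N'_2 = 239·cos11.8° = 233.9; c'Δl = 9.71; W sinα = 48.9
Slice 3: Δl = 1.6/cos23.5° = 1.745 m; N'_3 = 132·cos23.5° = 121.1; c'Δl = 6.63; W sinα = 52.6
Slice 4: Δl = 2.0/cos34.6° = 2.430 m; N'_4 = 124·cos34.6° = 102.1; c'Δl = 9.23; W sinα = 70.4
Slice 5: Δl = 1.9/cos48.8° = 2.885 m; N'_5 = 49·cos48.8° = 32.3; c'Δl = 10.96; W sinα = 36.9
Σc'Δl = 45.3 kN/m; ΣN' = 602.3 kN/m; ΣW sinα = 206.2 kN/m
Resisting = 45.3 + 602.3·tan34.9° = 45.3 + 420.2 = 465.5 kN/m
FS = 465.5 / 206.2 = 2.257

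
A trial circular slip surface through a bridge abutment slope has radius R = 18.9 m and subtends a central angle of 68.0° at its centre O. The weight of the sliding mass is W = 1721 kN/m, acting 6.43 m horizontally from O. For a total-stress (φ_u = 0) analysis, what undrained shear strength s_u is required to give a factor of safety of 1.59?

FS = s_u·L_a·R / (W·d), so s_u = FS·W·d / (L_a·R).
Arc length L_a = R·θ = 18.9·(68.0°·π/180) = 18.9·1.1868 = 22.43 m
s_u = 1.59·1721·6.43 / (22.43·18.9) = 17595.0 / 423.95 = 41.50 kPa

s_u = 41.5 kPa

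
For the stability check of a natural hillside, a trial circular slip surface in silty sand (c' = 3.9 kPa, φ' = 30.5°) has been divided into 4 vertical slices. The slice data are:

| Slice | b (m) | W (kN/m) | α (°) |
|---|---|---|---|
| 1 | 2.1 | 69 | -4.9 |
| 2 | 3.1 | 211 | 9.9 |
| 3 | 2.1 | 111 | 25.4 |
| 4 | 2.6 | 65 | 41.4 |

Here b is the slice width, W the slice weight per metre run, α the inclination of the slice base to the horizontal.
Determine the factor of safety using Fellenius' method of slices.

Ordinary method of slices: FS = Σ[c'·Δl_i + (W_i cosα_i)·tanφ'] / Σ W_i sinα_i, with Δl_i = b_i / cosα_i.
Slice 1: Δl = 2.1/cos(-4.9°) = 2.108 m; N'_1 = 69·cos(-4.9°) = 68.7; c'Δl = 8.22; W sinα = -5.9
Slice 2: Δl = 3.1/cos9.9° = 3.147 m; N'_2 = 211·cos9.9° = 207.9; c'Δl = 12.27; W sinα = 36.3
Slice 3: Δl = 2.1/cos25.4° = 2.325 m; N'_3 = 111·cos25.4° = 100.3; c'Δl = 9.07; W sinα = 47.6
Slice 4: Δl = 2.6/cos41.4° = 3.466 m; N'_4 = 65·cos41.4° = 48.8; c'Δl = 13.52; W sinα = 43.0
Σc'Δl = 43.1 kN/m; ΣN' = 425.6 kN/m; ΣW sinα = 121.0 kN/m
Resisting = 43.1 + 425.6·tan30.5° = 43.1 + 250.7 = 293.8 kN/m
FS = 293.8 / 121.0 = 2.428

FS = 2.43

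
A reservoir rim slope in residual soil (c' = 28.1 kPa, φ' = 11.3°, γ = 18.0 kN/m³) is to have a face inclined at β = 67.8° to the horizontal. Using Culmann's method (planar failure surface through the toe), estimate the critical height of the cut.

Culmann's analysis gives the critical failure plane at α_cr = (β + φ')/2 = (67.8 + 11.3)/2 = 39.5°, and the critical height
H_c = (4c'/γ) · sinβ cosφ' / [1 − cos(β − φ')]
    = (4·28.1/18.0) · sin67.8°·cos11.3° / [1 − cos(56.5°)]
    = 6.244 · 0.9259·0.9806 / [1 − 0.5519]
    = 6.244 · 0.9079 / 0.4481
    = 12.65 m

H_c = 12.65 m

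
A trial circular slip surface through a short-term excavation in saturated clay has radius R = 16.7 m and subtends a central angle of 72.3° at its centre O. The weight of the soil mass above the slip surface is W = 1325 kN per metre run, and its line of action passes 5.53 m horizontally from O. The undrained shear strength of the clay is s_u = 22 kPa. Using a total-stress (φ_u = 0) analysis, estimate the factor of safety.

Taking moments about the centre O, the resisting moment is provided by the undrained shear strength acting along the arc:
Arc length L_a = R·θ = 16.7·(72.3°·π/180) = 16.7·1.2619 = 21.07 m
M_R = s_u·L_a·R = 22·21.07·16.7 = 7742.3 kN·m/m
M_D = W·d = 1325·5.53 = 7327.2 kN·m/m
FS = M_R / M_D = 7742.3 / 7327.2 = 1.057

FS = 1.06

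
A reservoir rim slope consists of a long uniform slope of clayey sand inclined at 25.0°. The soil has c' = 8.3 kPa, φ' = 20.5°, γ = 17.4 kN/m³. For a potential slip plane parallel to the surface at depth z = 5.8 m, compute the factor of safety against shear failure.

FS = 1.02

For an infinite slope with a slip plane parallel to the surface (no pore pressure): FS = [c' + γz cos²β tanφ'] / [γz sinβ cosβ].
γz = 17.4·5.8 = 100.92 kN/m²
Numerator = 8.3 + 100.92·cos²25.0°·tan20.5° = 8.3 + 100.92·0.8214·0.3739 = 39.293 kPa
Denominator = 100.92·sin25.0°·cos25.0° = 100.92·0.4226·0.9063 = 38.655 kPa
FS = 39.293 / 38.655 = 1.017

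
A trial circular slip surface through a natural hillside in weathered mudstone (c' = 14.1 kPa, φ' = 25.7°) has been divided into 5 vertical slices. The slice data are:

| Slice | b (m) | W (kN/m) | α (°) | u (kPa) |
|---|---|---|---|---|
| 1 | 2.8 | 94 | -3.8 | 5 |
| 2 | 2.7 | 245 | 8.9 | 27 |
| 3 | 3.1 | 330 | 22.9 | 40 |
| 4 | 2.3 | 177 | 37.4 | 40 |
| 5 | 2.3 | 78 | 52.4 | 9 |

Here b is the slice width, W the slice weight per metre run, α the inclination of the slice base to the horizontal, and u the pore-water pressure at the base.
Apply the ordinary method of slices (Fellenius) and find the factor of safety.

Ordinary method of slices: FS = Σ[c'·Δl_i + (W_i cosα_i − u_i·Δl_i)·tanφ'] / Σ W_i sinα_i, with Δl_i = b_i / cosα_i.
Slice 1: Δl = 2.8/cos(-3.8°) = 2.806 m; N'_1 = 94·cos(-3.8°) − 5·2.806 = 79.8; c'Δl = 39.57; W sinα = -6.2
Slice 2: Δl = 2.7/cos8.9° = 2.733 m; N'_2 = 245·cos8.9° − 27·2.733 = 168.3; c'Δl = 38.53; W sinα = 37.9
Slice 3: Δl = 3.1/cos22.9° = 3.365 m; N'_3 = 330·cos22.9° − 40·3.365 = 169.4; c'Δl = 47.45; W sinα = 128.4
Slice 4: Δl = 2.3/cos37.4° = 2.895 m; N'_4 = 177·cos37.4° − 40·2.895 = 24.8; c'Δl = 40.82; W sinα = 107.5
Slice 5: Δl = 2.3/cos52.4° = 3.770 m; N'_5 = 78·cos52.4° − 9·3.770 = 13.7; c'Δl = 53.15; W sinα = 61.8
Σc'Δl = 219.5 kN/m; ΣN' = 455.9 kN/m; ΣW sinα = 329.4 kN/m
Resisting = 219.5 + 455.9·tan25.7° = 219.5 + 219.4 = 438.9 kN/m
FS = 438.9 / 329.4 = 1.333

FS = 1.33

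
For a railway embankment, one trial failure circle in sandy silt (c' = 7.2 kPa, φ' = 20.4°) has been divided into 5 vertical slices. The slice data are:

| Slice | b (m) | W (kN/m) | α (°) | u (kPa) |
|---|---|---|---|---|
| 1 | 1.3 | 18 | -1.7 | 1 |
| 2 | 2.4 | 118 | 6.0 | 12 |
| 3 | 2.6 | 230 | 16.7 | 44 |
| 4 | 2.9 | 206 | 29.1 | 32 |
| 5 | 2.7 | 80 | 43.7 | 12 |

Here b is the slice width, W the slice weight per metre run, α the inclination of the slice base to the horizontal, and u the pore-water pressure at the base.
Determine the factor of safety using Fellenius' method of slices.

Ordinary method of slices: FS = Σ[c'·Δl_i + (W_i cosα_i − u_i·Δl_i)·tanφ'] / Σ W_i sinα_i, with Δl_i = b_i / cosα_i.
Slice 1: Δl = 1.3/cos(-1.7°) = 1.301 m; N'_1 = 18·cos(-1.7°) − 1·1.301 = 16.7; c'Δl = 9.36; W sinα = -0.5
Slice 2: Δl = 2.4/cos6.0° = 2.413 m; N'_2 = 118·cos6.0° − 12·2.413 = 88.4; c'Δl = 17.38; W sinα = 12.3
Slice 3: Δl = 2.6/cos16.7° = 2.714 m; N'_3 = 230·cos16.7° − 44·2.714 = 100.9; c'Δl = 19.54; W sinα = 66.1
Slice 4: Δl = 2.9/cos29.1° = 3.319 m; N'_4 = 206·cos29.1° − 32·3.319 = 73.8; c'Δl = 23.90; W sinα = 100.2
Slice 5: Δl = 2.7/cos43.7° = 3.735 m; N'_5 = 80·cos43.7° − 12·3.735 = 13.0; c'Δl = 26.89; W sinα = 55.3
Σc'Δl = 97.1 kN/m; ΣN' = 292.8 kN/m; ΣW sinα = 233.3 kN/m
Resisting = 97.1 + 292.8·tan20.4° = 97.1 + 108.9 = 205.9 kN/m
FS = 205.9 / 233.3 = 0.883

FS = 0.88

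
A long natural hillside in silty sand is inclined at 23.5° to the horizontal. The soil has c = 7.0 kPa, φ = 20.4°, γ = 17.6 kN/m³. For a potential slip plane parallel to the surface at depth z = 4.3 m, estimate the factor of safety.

For an infinite slope with a slip plane parallel to the surface (no pore pressure): FS = [c + γz cos²β tanφ] / [γz sinβ cosβ].
γz = 17.6·4.3 = 75.68 kN/m²
Numerator = 7.0 + 75.68·cos²23.5°·tan20.4° = 7.0 + 75.68·0.8410·0.3719 = 30.670 kPa
Denominator = 75.68·sin23.5°·cos23.5° = 75.68·0.3987·0.9171 = 27.674 kPa
FS = 30.670 / 27.674 = 1.108

FS = 1.11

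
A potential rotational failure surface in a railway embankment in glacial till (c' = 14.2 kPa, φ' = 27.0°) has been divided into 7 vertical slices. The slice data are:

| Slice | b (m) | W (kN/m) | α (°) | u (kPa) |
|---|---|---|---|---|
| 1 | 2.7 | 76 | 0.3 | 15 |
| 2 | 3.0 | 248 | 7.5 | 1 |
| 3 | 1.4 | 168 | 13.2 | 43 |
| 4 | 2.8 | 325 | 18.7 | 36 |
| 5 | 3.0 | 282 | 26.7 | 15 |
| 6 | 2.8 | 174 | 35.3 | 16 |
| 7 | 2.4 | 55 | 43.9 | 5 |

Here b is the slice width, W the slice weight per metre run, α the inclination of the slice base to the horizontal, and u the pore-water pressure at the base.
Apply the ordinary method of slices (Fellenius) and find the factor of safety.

FS = 1.68

Ordinary method of slices: FS = Σ[c'·Δl_i + (W_i cosα_i − u_i·Δl_i)·tanφ'] / Σ W_i sinα_i, with Δl_i = b_i / cosα_i.
Slice 1: Δl = 2.7/cos0.3° = 2.700 m; N'_1 = 76·cos0.3° − 15·2.700 = 35.5; c'Δl = 38.34; W sinα = 0.4
Slice 2: Δl = 3.0/cos7.5° = 3.026 m; N'_2 = 248·cos7.5° − 1·3.026 = 242.9; c'Δl = 42.97; W sinα = 32.4
Slice 3: Δl = 1.4/cos13.2° = 1.438 m; N'_3 = 168·cos13.2° − 43·1.438 = 101.7; c'Δl = 20.42; W sinα = 38.4
Slice 4: Δl = 2.8/cos18.7° = 2.956 m; N'_4 = 325·cos18.7° − 36·2.956 = 201.4; c'Δl = 41.98; W sinα = 104.2
Slice 5: Δl = 3.0/cos26.7° = 3.358 m; N'_5 = 282·cos26.7° − 15·3.358 = 201.6; c'Δl = 47.68; W sinα = 126.7
Slice 6: Δl = 2.8/cos35.3° = 3.431 m; N'_6 = 174·cos35.3° − 16·3.431 = 87.1; c'Δl = 48.72; W sinα = 100.5
Slice 7: Δl = 2.4/cos43.9° = 3.331 m; N'_7 = 55·cos43.9° − 5·3.331 = 23.0; c'Δl = 47.30; W sinα = 38.1
Σc'Δl = 287.4 kN/m; ΣN' = 893.2 kN/m; ΣW sinα = 440.7 kN/m
Resisting = 287.4 + 893.2·tan27.0° = 287.4 + 455.1 = 742.5 kN/m
FS = 742.5 / 440.7 = 1.685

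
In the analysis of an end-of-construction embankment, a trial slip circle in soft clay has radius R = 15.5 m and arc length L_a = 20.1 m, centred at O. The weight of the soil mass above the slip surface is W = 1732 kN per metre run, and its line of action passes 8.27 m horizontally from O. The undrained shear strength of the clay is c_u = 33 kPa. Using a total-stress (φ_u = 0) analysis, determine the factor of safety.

Taking moments about the centre O, the resisting moment is provided by the undrained shear strength acting along the arc:
M_R = c_u·L_a·R = 33·20.10·15.5 = 10281.2 kN·m/m
M_D = W·d = 1732·8.27 = 14323.6 kN·m/m
FS = M_R / M_D = 10281.2 / 14323.6 = 0.718

FS = 0.72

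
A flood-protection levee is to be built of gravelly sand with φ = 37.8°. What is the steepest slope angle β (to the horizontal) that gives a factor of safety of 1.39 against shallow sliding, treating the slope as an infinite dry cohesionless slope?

For an infinite dry cohesionless slope FS = tanφ/tanβ, so tanβ = tanφ / FS.
tanβ = tan37.8° / 1.39 = 0.7757 / 1.39 = 0.5580
β = arctan(0.5580) = 29.16°

β = 29.2°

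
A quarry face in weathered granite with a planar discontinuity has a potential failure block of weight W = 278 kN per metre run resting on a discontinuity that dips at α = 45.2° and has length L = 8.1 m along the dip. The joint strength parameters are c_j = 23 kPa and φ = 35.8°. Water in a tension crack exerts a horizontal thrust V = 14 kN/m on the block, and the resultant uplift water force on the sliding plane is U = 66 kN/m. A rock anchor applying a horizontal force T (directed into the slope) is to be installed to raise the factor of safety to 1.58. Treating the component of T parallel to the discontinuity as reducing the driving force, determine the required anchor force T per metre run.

T = 34 kN/m

Resolving forces along and normal to the sliding plane, with the horizontal anchor force T adding T·sinα to the effective normal force and T·cosα acting up the plane against the driving force:
FS = [c_jL + (W cosα − U − V sinα + T sinα) tanφ] / [W sinα + V cosα − T cosα]
Without the anchor: N' = 120.0 kN/m, driving T_d = 207.1 kN/m, resisting R = 23·8.1 + 120.0·tan35.8° = 272.8 kN/m, FS = 1.32.
Setting FS = 1.58 and solving for T:
1.58·(207.1 − T cos45.2°) = 272.8 + T sin45.2°·tan35.8°
T·(sin45.2°·tan35.8° + 1.58·cos45.2°) = 1.58·207.1 − 272.8
T·(0.7096·0.7212 + 1.58·0.7046) = 327.3 − 272.8 = 54.4
T·1.6251 = 54.4
T = 33.5 kN/m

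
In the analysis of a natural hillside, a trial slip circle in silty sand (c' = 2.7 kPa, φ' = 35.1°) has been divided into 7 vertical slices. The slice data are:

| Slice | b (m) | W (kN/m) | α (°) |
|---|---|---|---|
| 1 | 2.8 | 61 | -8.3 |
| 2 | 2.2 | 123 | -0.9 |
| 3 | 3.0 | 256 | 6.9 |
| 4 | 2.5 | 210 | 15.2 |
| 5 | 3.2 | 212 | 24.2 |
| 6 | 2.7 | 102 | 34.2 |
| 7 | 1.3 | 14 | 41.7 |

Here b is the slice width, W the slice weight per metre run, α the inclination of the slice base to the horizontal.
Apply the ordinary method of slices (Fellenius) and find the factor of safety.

FS = 3.08

Ordinary method of slices: FS = Σ[c'·Δl_i + (W_i cosα_i)·tanφ'] / Σ W_i sinα_i, with Δl_i = b_i / cosα_i.
Slice 1: Δl = 2.8/cos(-8.3°) = 2.830 m; N'_1 = 61·cos(-8.3°) = 60.4; c'Δl = 7.64; W sinα = -8.8
Slice 2: Δl = 2.2/cos(-0.9°) = 2.200 m; N'_2 = 123·cos(-0.9°) = 123.0; c'Δl = 5.94; W sinα = -1.9
Slice 3: Δl = 3.0/cos6.9° = 3.022 m; N'_3 = 256·cos6.9° = 254.1; c'Δl = 8.16; W sinα = 30.8
Slice 4: Δl = 2.5/cos15.2° = 2.591 m; N'_4 = 210·cos15.2° = 202.7; c'Δl = 6.99; W sinα = 55.1
Slice 5: Δl = 3.2/cos24.2° = 3.508 m; N'_5 = 212·cos24.2° = 193.4; c'Δl = 9.47; W sinα = 86.9
Slice 6: Δl = 2.7/cos34.2° = 3.264 m; N'_6 = 102·cos34.2° = 84.4; c'Δl = 8.81; W sinα = 57.3
Slice 7: Δl = 1.3/cos41.7° = 1.741 m; N'_7 = 14·cos41.7° = 10.5; c'Δl = 4.70; W sinα = 9.3
Σc'Δl = 51.7 kN/m; ΣN' = 928.3 kN/m; ΣW sinα = 228.6 kN/m
Resisting = 51.7 + 928.3·tan35.1° = 51.7 + 652.4 = 704.2 kN/m
FS = 704.2 / 228.6 = 3.080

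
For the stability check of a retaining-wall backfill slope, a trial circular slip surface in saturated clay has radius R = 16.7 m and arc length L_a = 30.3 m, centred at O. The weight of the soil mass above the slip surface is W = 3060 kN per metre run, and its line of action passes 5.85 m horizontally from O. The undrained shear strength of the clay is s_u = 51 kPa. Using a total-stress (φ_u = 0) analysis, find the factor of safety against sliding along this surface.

FS = 1.44

Taking moments about the centre O, the resisting moment is provided by the undrained shear strength acting along the arc:
M_R = s_u·L_a·R = 51·30.30·16.7 = 25806.5 kN·m/m
M_D = W·d = 3060·5.85 = 17901.0 kN·m/m
FS = M_R / M_D = 25806.5 / 17901.0 = 1.442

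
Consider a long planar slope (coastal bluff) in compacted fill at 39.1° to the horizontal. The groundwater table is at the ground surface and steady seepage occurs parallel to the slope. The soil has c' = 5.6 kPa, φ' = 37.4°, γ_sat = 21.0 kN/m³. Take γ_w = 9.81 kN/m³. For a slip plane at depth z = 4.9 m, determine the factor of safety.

With seepage parallel to the slope and the water table at the surface, the effective normal stress on the slip plane uses the buoyant unit weight γ' = γ_sat − γ_w while the driving shear stress uses γ_sat:
FS = [c' + γ' z cos²β tanφ'] / [γ_sat z sinβ cosβ]
γ' = 21.0 − 9.81 = 11.19 kN/m³
Numerator = 5.6 + 11.19·4.9·cos²39.1°·tan37.4° = 5.6 + 11.19·4.9·0.6022·0.7646 = 30.847 kPa
Denominator = 21.0·4.9·sin39.1°·cos39.1° = 21.0·4.9·0.6307·0.7760 = 50.363 kPa
FS = 30.847 / 50.363 = 0.612

FS = 0.61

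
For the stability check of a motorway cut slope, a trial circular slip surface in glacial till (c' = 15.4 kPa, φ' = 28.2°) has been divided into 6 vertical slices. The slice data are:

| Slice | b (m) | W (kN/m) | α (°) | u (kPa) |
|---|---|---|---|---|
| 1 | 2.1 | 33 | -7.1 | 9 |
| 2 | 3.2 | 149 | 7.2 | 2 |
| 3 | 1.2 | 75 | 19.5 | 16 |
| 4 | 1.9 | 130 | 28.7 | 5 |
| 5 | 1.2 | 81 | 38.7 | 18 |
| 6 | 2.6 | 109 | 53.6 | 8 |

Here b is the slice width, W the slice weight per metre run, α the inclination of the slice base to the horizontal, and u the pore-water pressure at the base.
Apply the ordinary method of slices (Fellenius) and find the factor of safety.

FS = 1.78

Ordinary method of slices: FS = Σ[c'·Δl_i + (W_i cosα_i − u_i·Δl_i)·tanφ'] / Σ W_i sinα_i, with Δl_i = b_i / cosα_i.
Slice 1: Δl = 2.1/cos(-7.1°) = 2.116 m; N'_1 = 33·cos(-7.1°) − 9·2.116 = 13.7; c'Δl = 32.59; W sinα = -4.1
Slice 2: Δl = 3.2/cos7.2° = 3.225 m; N'_2 = 149·cos7.2° − 2·3.225 = 141.4; c'Δl = 49.67; W sinα = 18.7
Slice 3: Δl = 1.2/cos19.5° = 1.273 m; N'_3 = 75·cos19.5° − 16·1.273 = 50.3; c'Δl = 19.60; W sinα = 25.0
Slice 4: Δl = 1.9/cos28.7° = 2.166 m; N'_4 = 130·cos28.7° − 5·2.166 = 103.2; c'Δl = 33.36; W sinα = 62.4
Slice 5: Δl = 1.2/cos38.7° = 1.538 m; N'_5 = 81·cos38.7° − 18·1.538 = 35.5; c'Δl = 23.68; W sinα = 50.6
Slice 6: Δl = 2.6/cos53.6° = 4.381 m; N'_6 = 109·cos53.6° − 8·4.381 = 29.6; c'Δl = 67.47; W sinα = 87.7
Σc'Δl = 226.4 kN/m; ΣN' = 373.8 kN/m; ΣW sinα = 240.4 kN/m
Resisting = 226.4 + 373.8·tan28.2° = 226.4 + 200.4 = 426.8 kN/m
FS = 426.8 / 240.4 = 1.775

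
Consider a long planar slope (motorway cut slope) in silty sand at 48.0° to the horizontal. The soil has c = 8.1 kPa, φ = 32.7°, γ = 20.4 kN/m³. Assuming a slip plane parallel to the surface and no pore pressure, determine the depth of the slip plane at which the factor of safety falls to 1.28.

Setting FS = 1.28 in FS = [c + γz cos²β tanφ] / [γz sinβ cosβ] and solving for z:
z = c / [γ cosβ (FS·sinβ − cosβ·tanφ)]
  = 8.1 / [20.4·cos48.0°·(1.28·sin48.0° − cos48.0°·tan32.7°)]
  = 8.1 / [20.4·0.6691·(1.28·0.7431 − 0.6691·0.6420)]
  = 8.1 / 7.1207 = 1.138 m

z = 1.14 m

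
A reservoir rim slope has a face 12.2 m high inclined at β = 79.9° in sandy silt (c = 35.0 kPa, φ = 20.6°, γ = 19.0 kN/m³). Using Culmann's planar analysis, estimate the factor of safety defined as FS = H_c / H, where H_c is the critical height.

FS = 1.14

H_c = (4c/γ) · sinβ cosφ / [1 − cos(β − φ)]
    = (4·35.0/19.0) · sin79.9°·cos20.6° / [1 − cos59.3°]
    = 7.368 · 0.9216 / 0.4895 = 13.87 m
FS = H_c / H = 13.87 / 12.2 = 1.137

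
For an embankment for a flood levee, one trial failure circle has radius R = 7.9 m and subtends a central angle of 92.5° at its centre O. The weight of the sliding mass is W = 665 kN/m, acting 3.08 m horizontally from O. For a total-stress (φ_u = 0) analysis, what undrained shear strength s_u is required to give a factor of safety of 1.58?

s_u = 32.1 kPa

FS = s_u·L_a·R / (W·d), so s_u = FS·W·d / (L_a·R).
Arc length L_a = R·θ = 7.9·(92.5°·π/180) = 7.9·1.6144 = 12.75 m
s_u = 1.58·665·3.08 / (12.75·7.9) = 3236.2 / 100.76 = 32.12 kPa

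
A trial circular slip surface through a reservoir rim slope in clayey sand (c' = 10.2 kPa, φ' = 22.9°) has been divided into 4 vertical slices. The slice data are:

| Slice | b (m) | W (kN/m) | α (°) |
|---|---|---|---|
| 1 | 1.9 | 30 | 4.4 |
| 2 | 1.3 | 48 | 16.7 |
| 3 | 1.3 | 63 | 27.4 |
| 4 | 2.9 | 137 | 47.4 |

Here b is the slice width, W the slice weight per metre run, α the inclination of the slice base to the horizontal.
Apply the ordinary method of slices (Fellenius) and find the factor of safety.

Ordinary method of slices: FS = Σ[c'·Δl_i + (W_i cosα_i)·tanφ'] / Σ W_i sinα_i, with Δl_i = b_i / cosα_i.
Slice 1: Δl = 1.9/cos4.4° = 1.906 m; N'_1 = 30·cos4.4° = 29.9; c'Δl = 19.44; W sinα = 2.3
Slice 2: Δl = 1.3/cos16.7° = 1.357 m; N'_2 = 48·cos16.7° = 46.0; c'Δl = 13.84; W sinα = 13.8
Slice 3: Δl = 1.3/cos27.4° = 1.464 m; N'_3 = 63·cos27.4° = 55.9; c'Δl = 14.94; W sinα = 29.0
Slice 4: Δl = 2.9/cos47.4° = 4.284 m; N'_4 = 137·cos47.4° = 92.7; c'Δl = 43.70; W sinα = 100.8
Σc'Δl = 91.9 kN/m; ΣN' = 224.6 kN/m; ΣW sinα = 145.9 kN/m
Resisting = 91.9 + 224.6·tan22.9° = 91.9 + 94.9 = 186.8 kN/m
FS = 186.8 / 145.9 = 1.280

FS = 1.28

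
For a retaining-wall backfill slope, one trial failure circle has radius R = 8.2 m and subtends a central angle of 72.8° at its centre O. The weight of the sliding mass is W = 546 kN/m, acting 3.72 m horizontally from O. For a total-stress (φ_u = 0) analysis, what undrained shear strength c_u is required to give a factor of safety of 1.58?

c_u = 37.6 kPa

FS = c_u·L_a·R / (W·d), so c_u = FS·W·d / (L_a·R).
Arc length L_a = R·θ = 8.2·(72.8°·π/180) = 8.2·1.2706 = 10.42 m
c_u = 1.58·546·3.72 / (10.42·8.2) = 3209.2 / 85.44 = 37.56 kPa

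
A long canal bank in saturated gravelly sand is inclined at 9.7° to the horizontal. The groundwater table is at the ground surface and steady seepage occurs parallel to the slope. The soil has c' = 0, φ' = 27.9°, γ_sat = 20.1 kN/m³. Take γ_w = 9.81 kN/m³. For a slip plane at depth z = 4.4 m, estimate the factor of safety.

With seepage parallel to the slope and the water table at the surface, the effective normal stress on the slip plane uses the buoyant unit weight γ' = γ_sat − γ_w while the driving shear stress uses γ_sat:
FS = [c' + γ' z cos²β tanφ'] / [γ_sat z sinβ cosβ]
(For c' = 0 this reduces to FS = (γ'/γ_sat)·tanφ'/tanβ.)
γ' = 20.1 − 9.81 = 10.29 kN/m³
Numerator = 0.0 + 10.29·4.4·cos²9.7°·tan27.9° = 0.0 + 10.29·4.4·0.9716·0.5295 = 23.292 kPa
Denominator = 20.1·4.4·sin9.7°·cos9.7° = 20.1·4.4·0.1685·0.9857 = 14.688 kPa
FS = 23.292 / 14.688 = 1.586

FS = 1.59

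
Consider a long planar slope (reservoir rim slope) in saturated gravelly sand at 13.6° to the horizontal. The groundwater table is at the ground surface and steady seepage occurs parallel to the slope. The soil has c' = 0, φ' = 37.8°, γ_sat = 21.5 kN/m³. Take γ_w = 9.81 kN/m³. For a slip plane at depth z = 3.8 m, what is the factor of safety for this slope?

With seepage parallel to the slope and the water table at the surface, the effective normal stress on the slip plane uses the buoyant unit weight γ' = γ_sat − γ_w while the driving shear stress uses γ_sat:
FS = [c' + γ' z cos²β tanφ'] / [γ_sat z sinβ cosβ]
(For c' = 0 this reduces to FS = (γ'/γ_sat)·tanφ'/tanβ.)
γ' = 21.5 − 9.81 = 11.69 kN/m³
Numerator = 0.0 + 11.69·3.8·cos²13.6°·tan37.8° = 0.0 + 11.69·3.8·0.9447·0.7757 = 32.552 kPa
Denominator = 21.5·3.8·sin13.6°·cos13.6° = 21.5·3.8·0.2351·0.9720 = 18.672 kPa
FS = 32.552 / 18.672 = 1.743

FS = 1.74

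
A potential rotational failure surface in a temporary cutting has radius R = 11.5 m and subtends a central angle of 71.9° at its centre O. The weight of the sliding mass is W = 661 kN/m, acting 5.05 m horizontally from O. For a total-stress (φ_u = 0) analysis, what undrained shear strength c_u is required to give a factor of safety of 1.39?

c_u = 28.0 kPa

FS = c_u·L_a·R / (W·d), so c_u = FS·W·d / (L_a·R).
Arc length L_a = R·θ = 11.5·(71.9°·π/180) = 11.5·1.2549 = 14.43 m
c_u = 1.39·661·5.05 / (14.43·11.5) = 4639.9 / 165.96 = 27.96 kPa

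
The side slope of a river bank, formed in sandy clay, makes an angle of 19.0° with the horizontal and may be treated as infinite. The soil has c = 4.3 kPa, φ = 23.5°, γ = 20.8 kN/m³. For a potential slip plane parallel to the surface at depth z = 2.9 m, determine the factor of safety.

For an infinite slope with a slip plane parallel to the surface (no pore pressure): FS = [c + γz cos²β tanφ] / [γz sinβ cosβ].
γz = 20.8·2.9 = 60.32 kN/m²
Numerator = 4.3 + 60.32·cos²19.0°·tan23.5° = 4.3 + 60.32·0.8940·0.4348 = 27.748 kPa
Denominator = 60.32·sin19.0°·cos19.0° = 60.32·0.3256·0.9455 = 18.568 kPa
FS = 27.748 / 18.568 = 1.494

FS = 1.49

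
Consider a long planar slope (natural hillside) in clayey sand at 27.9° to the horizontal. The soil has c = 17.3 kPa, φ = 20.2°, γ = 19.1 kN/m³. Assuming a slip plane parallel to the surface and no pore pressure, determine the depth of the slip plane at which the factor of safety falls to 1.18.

Setting FS = 1.18 in FS = [c + γz cos²β tanφ] / [γz sinβ cosβ] and solving for z:
z = c / [γ cosβ (FS·sinβ − cosβ·tanφ)]
  = 17.3 / [19.1·cos27.9°·(1.18·sin27.9° − cos27.9°·tan20.2°)]
  = 17.3 / [19.1·0.8838·(1.18·0.4679 − 0.8838·0.3679)]
  = 17.3 / 3.8317 = 4.515 m

z = 4.52 m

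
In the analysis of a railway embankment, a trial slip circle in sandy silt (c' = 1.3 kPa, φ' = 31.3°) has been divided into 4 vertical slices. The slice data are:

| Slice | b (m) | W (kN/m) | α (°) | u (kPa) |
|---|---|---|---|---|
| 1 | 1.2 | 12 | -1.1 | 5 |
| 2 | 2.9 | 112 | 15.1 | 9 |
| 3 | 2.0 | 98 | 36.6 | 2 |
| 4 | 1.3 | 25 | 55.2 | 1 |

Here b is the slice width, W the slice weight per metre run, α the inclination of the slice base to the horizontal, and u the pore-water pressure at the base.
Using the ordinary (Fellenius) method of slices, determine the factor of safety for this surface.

Ordinary method of slices: FS = Σ[c'·Δl_i + (W_i cosα_i − u_i·Δl_i)·tanφ'] / Σ W_i sinα_i, with Δl_i = b_i / cosα_i.
Slice 1: Δl = 1.2/cos(-1.1°) = 1.200 m; N'_1 = 12·cos(-1.1°) − 5·1.200 = 6.0; c'Δl = 1.56; W sinα = -0.2
Slice 2: Δl = 2.9/cos15.1° = 3.004 m; N'_2 = 112·cos15.1° − 9·3.004 = 81.1; c'Δl = 3.90; W sinα = 29.2
Slice 3: Δl = 2.0/cos36.6° = 2.491 m; N'_3 = 98·cos36.6° − 2·2.491 = 73.7; c'Δl = 3.24; W sinα = 58.4
Slice 4: Δl = 1.3/cos55.2° = 2.278 m; N'_4 = 25·cos55.2° − 1·2.278 = 12.0; c'Δl = 2.96; W sinα = 20.5
Σc'Δl = 11.7 kN/m; ΣN' = 172.8 kN/m; ΣW sinα = 107.9 kN/m
Resisting = 11.7 + 172.8·tan31.3° = 11.7 + 105.1 = 116.7 kN/m
FS = 116.7 / 107.9 = 1.082

FS = 1.08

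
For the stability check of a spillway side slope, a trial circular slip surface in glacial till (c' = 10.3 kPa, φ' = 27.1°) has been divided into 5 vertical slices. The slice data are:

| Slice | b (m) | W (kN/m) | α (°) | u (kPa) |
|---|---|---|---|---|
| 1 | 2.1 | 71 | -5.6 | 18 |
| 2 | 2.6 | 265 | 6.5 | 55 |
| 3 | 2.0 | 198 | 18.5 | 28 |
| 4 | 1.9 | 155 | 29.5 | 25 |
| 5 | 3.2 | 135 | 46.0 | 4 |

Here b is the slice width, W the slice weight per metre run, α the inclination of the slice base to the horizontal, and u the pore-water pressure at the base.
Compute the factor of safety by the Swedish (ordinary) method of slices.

FS = 1.40

Ordinary method of slices: FS = Σ[c'·Δl_i + (W_i cosα_i − u_i·Δl_i)·tanφ'] / Σ W_i sinα_i, with Δl_i = b_i / cosα_i.
Slice 1: Δl = 2.1/cos(-5.6°) = 2.110 m; N'_1 = 71·cos(-5.6°) − 18·2.110 = 32.7; c'Δl = 21.73; W sinα = -6.9
Slice 2: Δl = 2.6/cos6.5° = 2.617 m; N'_2 = 265·cos6.5° − 55·2.617 = 119.4; c'Δl = 26.95; W sinα = 30.0
Slice 3: Δl = 2.0/cos18.5° = 2.109 m; N'_3 = 198·cos18.5° − 28·2.109 = 128.7; c'Δl = 21.72; W sinα = 62.8
Slice 4: Δl = 1.9/cos29.5° = 2.183 m; N'_4 = 155·cos29.5° − 25·2.183 = 80.3; c'Δl = 22.49; W sinα = 76.3
Slice 5: Δl = 3.2/cos46.0° = 4.607 m; N'_5 = 135·cos46.0° − 4·4.607 = 75.4; c'Δl = 47.45; W sinα = 97.1
Σc'Δl = 140.3 kN/m; ΣN' = 436.5 kN/m; ΣW sinα = 259.3 kN/m
Resisting = 140.3 + 436.5·tan27.1° = 140.3 + 223.3 = 363.7 kN/m
FS = 363.7 / 259.3 = 1.402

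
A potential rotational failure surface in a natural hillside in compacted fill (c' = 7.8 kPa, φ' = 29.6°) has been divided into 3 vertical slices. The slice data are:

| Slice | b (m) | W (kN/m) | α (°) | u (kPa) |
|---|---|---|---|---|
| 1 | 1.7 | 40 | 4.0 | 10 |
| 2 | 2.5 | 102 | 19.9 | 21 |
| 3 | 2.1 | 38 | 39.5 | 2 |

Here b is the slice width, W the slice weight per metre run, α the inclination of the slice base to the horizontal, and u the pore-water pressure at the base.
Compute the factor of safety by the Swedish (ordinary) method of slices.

Ordinary method of slices: FS = Σ[c'·Δl_i + (W_i cosα_i − u_i·Δl_i)·tanφ'] / Σ W_i sinα_i, with Δl_i = b_i / cosα_i.
Slice 1: Δl = 1.7/cos4.0° = 1.704 m; N'_1 = 40·cos4.0° − 10·1.704 = 22.9; c'Δl = 13.29; W sinα = 2.8
Slice 2: Δl = 2.5/cos19.9° = 2.659 m; N'_2 = 102·cos19.9° − 21·2.659 = 40.1; c'Δl = 20.74; W sinα = 34.7
Slice 3: Δl = 2.1/cos39.5° = 2.722 m; N'_3 = 38·cos39.5° − 2·2.722 = 23.9; c'Δl = 21.23; W sinα = 24.2
Σc'Δl = 55.3 kN/m; ΣN' = 86.8 kN/m; ΣW sinα = 61.7 kN/m
Resisting = 55.3 + 86.8·tan29.6° = 55.3 + 49.3 = 104.6 kN/m
FS = 104.6 / 61.7 = 1.695

FS = 1.70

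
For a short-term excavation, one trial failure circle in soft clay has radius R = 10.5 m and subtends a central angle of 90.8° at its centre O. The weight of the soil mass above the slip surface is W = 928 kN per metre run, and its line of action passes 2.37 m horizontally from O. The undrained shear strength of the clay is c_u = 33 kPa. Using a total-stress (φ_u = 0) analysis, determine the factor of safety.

Taking moments about the centre O, the resisting moment is provided by the undrained shear strength acting along the arc:
Arc length L_a = R·θ = 10.5·(90.8°·π/180) = 10.5·1.5848 = 16.64 m
M_R = c_u·L_a·R = 33·16.64·10.5 = 5765.7 kN·m/m
M_D = W·d = 928·2.37 = 2199.4 kN·m/m
FS = M_R / M_D = 5765.7 / 2199.4 = 2.622

FS = 2.62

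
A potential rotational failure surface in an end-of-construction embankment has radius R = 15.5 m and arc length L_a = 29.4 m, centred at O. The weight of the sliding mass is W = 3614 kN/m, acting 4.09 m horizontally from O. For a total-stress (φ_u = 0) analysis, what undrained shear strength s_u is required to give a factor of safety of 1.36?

s_u = 44.1 kPa

FS = s_u·L_a·R / (W·d), so s_u = FS·W·d / (L_a·R).
s_u = 1.36·3614·4.09 / (29.40·15.5) = 20102.5 / 455.70 = 44.11 kPa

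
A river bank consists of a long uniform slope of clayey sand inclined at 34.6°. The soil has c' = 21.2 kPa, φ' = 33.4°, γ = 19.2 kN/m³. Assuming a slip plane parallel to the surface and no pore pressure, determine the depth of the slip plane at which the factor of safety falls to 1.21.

z = 9.29 m

Setting FS = 1.21 in FS = [c' + γz cos²β tanφ'] / [γz sinβ cosβ] and solving for z:
z = c' / [γ cosβ (FS·sinβ − cosβ·tanφ')]
  = 21.2 / [19.2·cos34.6°·(1.21·sin34.6° − cos34.6°·tan33.4°)]
  = 21.2 / [19.2·0.8231·(1.21·0.5678 − 0.8231·0.6594)]
  = 21.2 / 2.2811 = 9.294 m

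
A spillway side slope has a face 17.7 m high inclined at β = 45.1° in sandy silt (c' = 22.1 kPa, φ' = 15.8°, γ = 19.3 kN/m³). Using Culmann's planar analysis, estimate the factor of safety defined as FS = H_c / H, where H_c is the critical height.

H_c = (4c'/γ) · sinβ cosφ' / [1 − cos(β − φ')]
    = (4·22.1/19.3) · sin45.1°·cos15.8° / [1 − cos29.3°]
    = 4.580 · 0.6816 / 0.1279 = 24.40 m
FS = H_c / H = 24.40 / 17.7 = 1.379

FS = 1.38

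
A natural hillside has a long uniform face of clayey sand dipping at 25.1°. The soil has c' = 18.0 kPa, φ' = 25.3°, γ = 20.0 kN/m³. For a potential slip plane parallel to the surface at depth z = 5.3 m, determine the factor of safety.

FS = 1.45

For an infinite slope with a slip plane parallel to the surface (no pore pressure): FS = [c' + γz cos²β tanφ'] / [γz sinβ cosβ].
γz = 20.0·5.3 = 106.00 kN/m²
Numerator = 18.0 + 106.00·cos²25.1°·tan25.3° = 18.0 + 106.00·0.8201·0.4727 = 59.090 kPa
Denominator = 106.00·sin25.1°·cos25.1° = 106.00·0.4242·0.9056 = 40.719 kPa
FS = 59.090 / 40.719 = 1.451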